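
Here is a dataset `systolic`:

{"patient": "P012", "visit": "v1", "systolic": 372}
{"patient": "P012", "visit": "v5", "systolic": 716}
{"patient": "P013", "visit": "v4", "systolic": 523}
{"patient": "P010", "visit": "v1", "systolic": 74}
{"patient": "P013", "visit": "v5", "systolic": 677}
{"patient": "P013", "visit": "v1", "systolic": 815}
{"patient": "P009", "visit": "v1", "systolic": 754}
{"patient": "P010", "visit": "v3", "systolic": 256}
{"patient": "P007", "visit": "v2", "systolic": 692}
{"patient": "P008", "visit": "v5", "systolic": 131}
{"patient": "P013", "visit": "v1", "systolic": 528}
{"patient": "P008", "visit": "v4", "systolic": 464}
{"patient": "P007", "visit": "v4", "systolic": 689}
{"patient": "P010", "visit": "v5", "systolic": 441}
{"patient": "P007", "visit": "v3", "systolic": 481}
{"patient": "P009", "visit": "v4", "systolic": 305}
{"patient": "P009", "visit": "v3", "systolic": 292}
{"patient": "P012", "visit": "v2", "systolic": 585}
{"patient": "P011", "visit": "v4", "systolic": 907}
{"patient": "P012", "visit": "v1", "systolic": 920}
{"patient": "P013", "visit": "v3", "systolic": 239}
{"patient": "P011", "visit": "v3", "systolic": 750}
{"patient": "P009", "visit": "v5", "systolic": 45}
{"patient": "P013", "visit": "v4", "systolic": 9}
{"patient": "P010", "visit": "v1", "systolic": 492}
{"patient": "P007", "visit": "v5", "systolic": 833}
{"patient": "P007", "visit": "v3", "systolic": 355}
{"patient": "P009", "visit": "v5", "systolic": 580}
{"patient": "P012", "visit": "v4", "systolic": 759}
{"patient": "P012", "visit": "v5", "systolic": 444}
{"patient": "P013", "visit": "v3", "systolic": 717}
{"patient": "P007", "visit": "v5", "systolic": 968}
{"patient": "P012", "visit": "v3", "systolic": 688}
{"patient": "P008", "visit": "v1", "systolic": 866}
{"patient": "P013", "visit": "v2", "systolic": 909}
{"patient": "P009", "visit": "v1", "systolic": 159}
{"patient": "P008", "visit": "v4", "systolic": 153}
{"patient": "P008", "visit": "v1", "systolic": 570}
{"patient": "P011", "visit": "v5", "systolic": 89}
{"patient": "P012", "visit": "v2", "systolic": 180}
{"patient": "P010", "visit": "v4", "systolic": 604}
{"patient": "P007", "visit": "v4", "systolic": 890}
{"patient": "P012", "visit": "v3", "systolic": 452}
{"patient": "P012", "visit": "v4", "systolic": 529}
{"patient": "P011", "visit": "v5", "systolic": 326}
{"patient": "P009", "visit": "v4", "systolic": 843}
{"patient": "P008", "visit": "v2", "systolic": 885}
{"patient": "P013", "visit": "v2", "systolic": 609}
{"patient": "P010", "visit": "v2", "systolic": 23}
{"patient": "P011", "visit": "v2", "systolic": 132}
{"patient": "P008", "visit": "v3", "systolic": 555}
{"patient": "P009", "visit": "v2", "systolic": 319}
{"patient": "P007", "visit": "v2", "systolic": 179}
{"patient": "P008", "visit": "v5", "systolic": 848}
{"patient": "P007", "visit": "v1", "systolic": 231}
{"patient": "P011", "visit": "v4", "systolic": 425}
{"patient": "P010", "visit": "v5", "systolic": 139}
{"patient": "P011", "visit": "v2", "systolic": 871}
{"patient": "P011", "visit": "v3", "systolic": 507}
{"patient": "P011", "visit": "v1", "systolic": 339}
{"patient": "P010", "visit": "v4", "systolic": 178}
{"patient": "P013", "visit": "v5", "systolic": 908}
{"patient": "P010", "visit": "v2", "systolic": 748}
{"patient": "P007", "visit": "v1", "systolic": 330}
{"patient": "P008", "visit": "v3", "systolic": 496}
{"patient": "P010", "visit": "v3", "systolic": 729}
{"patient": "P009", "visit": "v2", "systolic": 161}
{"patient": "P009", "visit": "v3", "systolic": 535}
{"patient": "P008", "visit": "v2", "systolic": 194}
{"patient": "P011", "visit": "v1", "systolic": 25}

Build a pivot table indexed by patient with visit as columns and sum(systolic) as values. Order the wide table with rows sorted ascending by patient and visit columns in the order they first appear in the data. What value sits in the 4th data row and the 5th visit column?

With rows sorted ascending by patient, row 4 is patient=P010. visit columns in first-appearance order: v1, v5, v4, v3, v2; column 5 is v2.
Long rows with patient=P010, visit=v2: 23 + 748 = 771.

771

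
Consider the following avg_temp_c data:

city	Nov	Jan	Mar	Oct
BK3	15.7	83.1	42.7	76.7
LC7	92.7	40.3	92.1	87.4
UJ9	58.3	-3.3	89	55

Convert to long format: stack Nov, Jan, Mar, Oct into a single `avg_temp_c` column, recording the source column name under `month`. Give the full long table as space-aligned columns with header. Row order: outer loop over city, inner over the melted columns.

city  month  avg_temp_c
BK3   Nov    15.7      
BK3   Jan    83.1      
BK3   Mar    42.7      
BK3   Oct    76.7      
LC7   Nov    92.7      
LC7   Jan    40.3      
LC7   Mar    92.1      
LC7   Oct    87.4      
UJ9   Nov    58.3      
UJ9   Jan    -3.3      
UJ9   Mar    89        
UJ9   Oct    55        

Each (city, column) pair becomes one row: 3 × 4 = 12 rows.
For example, (BK3, Nov) → avg_temp_c=15.7.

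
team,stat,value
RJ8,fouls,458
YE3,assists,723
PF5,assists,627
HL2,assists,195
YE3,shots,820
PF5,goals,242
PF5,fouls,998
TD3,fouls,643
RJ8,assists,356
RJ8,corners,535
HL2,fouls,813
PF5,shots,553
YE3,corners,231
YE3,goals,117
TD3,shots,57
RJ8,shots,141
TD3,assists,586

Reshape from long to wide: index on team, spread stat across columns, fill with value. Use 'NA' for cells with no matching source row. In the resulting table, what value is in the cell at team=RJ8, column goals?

NA

No long-format row has team=RJ8 and stat=goals, so the cell is NA.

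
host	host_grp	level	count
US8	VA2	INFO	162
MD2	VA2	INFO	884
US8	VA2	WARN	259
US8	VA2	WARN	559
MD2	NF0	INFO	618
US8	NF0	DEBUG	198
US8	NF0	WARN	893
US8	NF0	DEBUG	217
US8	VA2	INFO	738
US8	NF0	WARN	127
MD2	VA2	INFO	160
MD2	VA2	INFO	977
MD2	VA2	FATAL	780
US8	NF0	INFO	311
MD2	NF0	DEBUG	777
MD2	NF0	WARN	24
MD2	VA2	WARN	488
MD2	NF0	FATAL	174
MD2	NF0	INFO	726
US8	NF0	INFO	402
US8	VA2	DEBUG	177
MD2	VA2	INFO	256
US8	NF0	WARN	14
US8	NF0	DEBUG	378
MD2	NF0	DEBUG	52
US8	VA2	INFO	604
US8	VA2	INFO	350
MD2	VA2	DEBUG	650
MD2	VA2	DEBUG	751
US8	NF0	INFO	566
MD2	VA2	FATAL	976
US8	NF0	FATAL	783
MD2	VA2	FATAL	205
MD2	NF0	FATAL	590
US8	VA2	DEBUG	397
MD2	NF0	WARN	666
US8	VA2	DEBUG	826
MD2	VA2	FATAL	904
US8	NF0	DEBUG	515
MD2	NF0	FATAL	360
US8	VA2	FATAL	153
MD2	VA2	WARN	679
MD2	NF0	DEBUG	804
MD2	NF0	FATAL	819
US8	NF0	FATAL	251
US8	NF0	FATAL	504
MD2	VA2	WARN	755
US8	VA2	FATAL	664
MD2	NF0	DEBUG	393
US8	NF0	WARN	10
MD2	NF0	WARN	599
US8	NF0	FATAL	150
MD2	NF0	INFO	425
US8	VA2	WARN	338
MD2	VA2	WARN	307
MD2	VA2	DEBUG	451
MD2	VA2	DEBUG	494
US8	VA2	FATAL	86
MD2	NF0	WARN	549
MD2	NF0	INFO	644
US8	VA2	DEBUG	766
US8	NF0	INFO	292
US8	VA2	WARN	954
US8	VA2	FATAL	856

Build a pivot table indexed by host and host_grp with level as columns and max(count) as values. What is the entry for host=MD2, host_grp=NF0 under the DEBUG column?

Rows with host=MD2, host_grp=NF0 and level=DEBUG: count values are 777, 52, 804, 393.
max(777, 52, 804, 393) = 804.

804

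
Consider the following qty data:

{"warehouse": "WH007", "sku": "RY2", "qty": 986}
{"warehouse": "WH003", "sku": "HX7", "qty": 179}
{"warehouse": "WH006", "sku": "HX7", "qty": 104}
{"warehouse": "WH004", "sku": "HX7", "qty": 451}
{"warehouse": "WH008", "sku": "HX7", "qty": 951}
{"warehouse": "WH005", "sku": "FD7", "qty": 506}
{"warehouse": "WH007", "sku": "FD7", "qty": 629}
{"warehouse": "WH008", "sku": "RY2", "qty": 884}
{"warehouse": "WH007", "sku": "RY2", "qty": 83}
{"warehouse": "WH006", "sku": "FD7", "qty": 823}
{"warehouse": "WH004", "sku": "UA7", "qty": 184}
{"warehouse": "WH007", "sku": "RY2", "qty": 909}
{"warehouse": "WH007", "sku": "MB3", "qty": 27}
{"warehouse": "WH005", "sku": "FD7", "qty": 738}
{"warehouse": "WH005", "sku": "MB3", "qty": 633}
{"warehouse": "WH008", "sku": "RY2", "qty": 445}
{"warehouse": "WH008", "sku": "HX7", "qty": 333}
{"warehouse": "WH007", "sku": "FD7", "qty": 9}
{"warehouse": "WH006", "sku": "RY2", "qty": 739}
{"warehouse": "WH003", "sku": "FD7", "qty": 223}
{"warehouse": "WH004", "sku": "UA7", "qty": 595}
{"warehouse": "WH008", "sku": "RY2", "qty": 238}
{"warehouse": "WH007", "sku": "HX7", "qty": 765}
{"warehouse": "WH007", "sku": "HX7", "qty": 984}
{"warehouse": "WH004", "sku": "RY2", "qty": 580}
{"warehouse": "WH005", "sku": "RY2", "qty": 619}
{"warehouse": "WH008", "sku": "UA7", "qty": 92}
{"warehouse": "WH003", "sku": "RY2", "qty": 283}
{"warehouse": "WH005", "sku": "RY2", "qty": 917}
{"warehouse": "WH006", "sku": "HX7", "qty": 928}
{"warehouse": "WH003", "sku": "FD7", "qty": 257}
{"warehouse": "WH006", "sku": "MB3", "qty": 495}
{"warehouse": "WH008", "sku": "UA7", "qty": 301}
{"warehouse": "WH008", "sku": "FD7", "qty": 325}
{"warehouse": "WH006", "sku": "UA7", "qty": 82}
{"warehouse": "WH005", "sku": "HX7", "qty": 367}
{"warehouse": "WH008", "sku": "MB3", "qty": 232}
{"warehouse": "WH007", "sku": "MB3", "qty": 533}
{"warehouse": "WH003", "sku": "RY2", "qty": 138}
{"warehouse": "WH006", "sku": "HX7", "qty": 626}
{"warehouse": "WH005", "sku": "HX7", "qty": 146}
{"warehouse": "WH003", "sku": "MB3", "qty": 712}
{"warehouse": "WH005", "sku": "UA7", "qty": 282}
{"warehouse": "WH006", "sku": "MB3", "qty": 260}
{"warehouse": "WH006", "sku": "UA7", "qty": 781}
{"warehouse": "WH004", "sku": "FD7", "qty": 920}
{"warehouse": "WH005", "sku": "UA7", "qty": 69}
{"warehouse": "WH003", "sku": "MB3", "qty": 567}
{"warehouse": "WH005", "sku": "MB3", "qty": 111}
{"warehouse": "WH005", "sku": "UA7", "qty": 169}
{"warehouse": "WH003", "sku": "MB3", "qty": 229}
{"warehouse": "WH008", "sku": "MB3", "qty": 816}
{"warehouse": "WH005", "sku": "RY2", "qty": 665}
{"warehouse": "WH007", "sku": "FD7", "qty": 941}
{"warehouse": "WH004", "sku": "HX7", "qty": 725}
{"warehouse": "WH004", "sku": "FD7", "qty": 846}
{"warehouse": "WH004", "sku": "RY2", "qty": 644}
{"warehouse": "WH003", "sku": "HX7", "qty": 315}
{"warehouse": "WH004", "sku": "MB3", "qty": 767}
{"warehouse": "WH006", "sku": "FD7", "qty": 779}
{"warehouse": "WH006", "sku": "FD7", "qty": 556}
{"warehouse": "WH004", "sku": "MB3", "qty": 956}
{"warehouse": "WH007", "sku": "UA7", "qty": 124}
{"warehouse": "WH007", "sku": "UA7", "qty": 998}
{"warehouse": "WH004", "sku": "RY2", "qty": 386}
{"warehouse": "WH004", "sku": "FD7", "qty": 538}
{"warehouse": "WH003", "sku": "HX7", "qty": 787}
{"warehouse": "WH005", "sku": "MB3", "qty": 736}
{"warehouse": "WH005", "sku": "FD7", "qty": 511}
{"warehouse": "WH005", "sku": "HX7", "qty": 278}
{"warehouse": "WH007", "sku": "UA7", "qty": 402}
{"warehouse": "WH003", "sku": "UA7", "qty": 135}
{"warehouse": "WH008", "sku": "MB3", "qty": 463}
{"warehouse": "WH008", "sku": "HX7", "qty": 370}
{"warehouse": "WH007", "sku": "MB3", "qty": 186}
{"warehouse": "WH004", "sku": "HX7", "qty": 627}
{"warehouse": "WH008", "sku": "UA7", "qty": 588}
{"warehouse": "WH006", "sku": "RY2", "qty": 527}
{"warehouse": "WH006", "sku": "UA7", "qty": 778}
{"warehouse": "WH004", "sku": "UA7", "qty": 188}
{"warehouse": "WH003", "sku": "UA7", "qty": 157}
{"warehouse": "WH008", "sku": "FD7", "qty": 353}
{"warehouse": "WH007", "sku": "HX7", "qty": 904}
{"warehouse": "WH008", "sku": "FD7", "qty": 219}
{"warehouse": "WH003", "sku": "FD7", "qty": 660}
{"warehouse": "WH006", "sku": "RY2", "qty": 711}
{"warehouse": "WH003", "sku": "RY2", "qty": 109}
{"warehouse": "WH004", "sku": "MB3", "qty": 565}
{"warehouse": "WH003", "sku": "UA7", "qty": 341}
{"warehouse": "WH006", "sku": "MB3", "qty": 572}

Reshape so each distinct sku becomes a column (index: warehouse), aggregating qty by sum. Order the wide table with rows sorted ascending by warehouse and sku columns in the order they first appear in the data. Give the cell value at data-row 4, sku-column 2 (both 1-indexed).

1658

With rows sorted ascending by warehouse, row 4 is warehouse=WH006. sku columns in first-appearance order: RY2, HX7, FD7, UA7, MB3; column 2 is HX7.
Long rows with warehouse=WH006, sku=HX7: 104 + 928 + 626 = 1658.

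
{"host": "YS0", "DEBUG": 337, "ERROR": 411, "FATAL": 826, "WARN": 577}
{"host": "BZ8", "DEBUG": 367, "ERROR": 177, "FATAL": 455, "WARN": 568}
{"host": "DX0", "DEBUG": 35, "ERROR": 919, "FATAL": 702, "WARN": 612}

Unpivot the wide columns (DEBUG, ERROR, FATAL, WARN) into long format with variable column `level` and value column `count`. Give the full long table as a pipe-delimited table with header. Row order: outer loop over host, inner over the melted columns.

| host | level | count |
| YS0 | DEBUG | 337 |
| YS0 | ERROR | 411 |
| YS0 | FATAL | 826 |
| YS0 | WARN | 577 |
| BZ8 | DEBUG | 367 |
| BZ8 | ERROR | 177 |
| BZ8 | FATAL | 455 |
| BZ8 | WARN | 568 |
| DX0 | DEBUG | 35 |
| DX0 | ERROR | 919 |
| DX0 | FATAL | 702 |
| DX0 | WARN | 612 |

Each (host, column) pair becomes one row: 3 × 4 = 12 rows.
For example, (YS0, DEBUG) → count=337.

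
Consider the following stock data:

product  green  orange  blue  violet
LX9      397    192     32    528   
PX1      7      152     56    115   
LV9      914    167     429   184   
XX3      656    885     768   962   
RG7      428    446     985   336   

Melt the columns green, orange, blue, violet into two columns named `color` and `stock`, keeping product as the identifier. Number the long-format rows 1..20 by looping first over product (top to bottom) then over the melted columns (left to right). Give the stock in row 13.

656

20 rows total (5 × 4). Row 13: index ⌊(13-1)/4⌋ = 3 into product → XX3; (13-1) mod 4 = 0 into the melted columns → green.
So row 13 is (XX3, green, 656); stock = 656.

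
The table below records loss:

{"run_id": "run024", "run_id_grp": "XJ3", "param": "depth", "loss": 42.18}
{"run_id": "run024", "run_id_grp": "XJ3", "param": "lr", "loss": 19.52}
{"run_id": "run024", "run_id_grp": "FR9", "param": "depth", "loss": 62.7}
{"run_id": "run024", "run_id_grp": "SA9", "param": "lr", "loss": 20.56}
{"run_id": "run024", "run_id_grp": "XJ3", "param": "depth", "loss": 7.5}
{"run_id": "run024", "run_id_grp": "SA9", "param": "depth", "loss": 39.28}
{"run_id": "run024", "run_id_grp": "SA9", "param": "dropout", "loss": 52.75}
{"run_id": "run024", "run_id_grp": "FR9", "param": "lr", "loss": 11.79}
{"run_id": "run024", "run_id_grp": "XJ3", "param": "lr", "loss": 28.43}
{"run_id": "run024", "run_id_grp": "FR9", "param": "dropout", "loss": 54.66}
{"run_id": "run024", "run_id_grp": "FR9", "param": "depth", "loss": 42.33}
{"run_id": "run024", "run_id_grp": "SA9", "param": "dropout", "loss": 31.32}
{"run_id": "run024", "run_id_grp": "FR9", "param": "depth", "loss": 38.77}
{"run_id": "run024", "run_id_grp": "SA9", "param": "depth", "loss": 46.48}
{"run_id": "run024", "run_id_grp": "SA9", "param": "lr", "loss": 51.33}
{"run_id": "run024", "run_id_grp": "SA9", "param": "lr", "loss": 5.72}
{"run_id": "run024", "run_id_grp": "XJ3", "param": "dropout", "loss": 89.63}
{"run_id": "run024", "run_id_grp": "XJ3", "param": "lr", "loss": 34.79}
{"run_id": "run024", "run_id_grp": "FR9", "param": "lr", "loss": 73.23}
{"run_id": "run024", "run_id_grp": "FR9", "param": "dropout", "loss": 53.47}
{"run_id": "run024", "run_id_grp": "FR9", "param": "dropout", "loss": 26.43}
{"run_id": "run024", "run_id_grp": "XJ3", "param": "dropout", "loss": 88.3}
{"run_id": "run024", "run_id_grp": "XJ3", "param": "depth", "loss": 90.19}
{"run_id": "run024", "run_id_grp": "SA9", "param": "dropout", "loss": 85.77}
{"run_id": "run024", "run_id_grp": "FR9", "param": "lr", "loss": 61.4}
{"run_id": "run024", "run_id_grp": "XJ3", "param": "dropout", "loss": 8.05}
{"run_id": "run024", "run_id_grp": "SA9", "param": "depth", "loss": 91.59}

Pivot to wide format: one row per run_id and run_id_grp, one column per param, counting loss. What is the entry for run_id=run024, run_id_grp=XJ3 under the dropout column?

3

Rows with run_id=run024, run_id_grp=XJ3 and param=dropout: loss values are 89.63, 88.3, 8.05.
3 rows match — count = 3.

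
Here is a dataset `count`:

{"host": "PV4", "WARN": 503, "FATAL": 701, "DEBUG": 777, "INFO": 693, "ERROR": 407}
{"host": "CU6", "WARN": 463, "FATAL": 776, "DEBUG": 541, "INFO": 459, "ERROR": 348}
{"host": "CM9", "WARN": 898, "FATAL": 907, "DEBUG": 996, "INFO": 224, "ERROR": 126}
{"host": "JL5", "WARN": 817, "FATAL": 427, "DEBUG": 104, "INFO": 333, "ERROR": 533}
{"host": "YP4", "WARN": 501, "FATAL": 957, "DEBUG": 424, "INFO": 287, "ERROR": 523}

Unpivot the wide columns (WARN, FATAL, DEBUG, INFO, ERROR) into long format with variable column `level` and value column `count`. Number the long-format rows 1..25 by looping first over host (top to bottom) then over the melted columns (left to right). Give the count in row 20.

25 rows total (5 × 5). Row 20: index ⌊(20-1)/5⌋ = 3 into host → JL5; (20-1) mod 5 = 4 into the melted columns → ERROR.
So row 20 is (JL5, ERROR, 533); count = 533.

533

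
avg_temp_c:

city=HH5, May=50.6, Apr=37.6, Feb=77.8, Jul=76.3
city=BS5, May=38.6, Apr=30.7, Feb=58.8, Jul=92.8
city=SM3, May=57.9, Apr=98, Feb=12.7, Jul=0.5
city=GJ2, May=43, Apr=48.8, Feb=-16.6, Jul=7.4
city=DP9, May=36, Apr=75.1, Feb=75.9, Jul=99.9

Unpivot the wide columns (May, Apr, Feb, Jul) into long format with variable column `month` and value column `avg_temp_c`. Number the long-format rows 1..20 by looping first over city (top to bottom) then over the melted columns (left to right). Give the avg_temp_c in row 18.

20 rows total (5 × 4). Row 18: index ⌊(18-1)/4⌋ = 4 into city → DP9; (18-1) mod 4 = 1 into the melted columns → Apr.
So row 18 is (DP9, Apr, 75.1); avg_temp_c = 75.1.

75.1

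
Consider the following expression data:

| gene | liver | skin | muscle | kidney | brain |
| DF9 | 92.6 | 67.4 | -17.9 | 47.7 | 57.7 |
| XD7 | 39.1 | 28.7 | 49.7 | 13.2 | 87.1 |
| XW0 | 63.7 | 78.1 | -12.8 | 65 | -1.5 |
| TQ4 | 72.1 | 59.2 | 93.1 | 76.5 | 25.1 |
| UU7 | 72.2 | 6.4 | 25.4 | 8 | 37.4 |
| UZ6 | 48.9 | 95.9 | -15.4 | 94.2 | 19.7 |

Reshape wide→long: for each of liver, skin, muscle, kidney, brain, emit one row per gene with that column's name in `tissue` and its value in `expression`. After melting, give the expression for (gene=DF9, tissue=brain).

57.7

Unpivoting turns each (gene, wide-column) pair into one long row.
The wide cell at row DF9, column brain holds 57.7, so the long row (DF9, brain) has expression=57.7.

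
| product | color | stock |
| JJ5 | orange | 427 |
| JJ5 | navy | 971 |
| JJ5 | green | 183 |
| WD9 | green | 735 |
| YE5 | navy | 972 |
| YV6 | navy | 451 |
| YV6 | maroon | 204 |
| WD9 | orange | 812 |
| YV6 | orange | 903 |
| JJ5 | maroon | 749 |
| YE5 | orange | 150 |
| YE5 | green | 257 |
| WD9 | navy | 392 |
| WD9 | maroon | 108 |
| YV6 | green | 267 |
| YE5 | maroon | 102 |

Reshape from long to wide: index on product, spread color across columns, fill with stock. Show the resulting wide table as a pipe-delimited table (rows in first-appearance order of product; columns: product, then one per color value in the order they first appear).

| product | orange | navy | green | maroon |
| JJ5 | 427 | 971 | 183 | 749 |
| WD9 | 812 | 392 | 735 | 108 |
| YE5 | 150 | 972 | 257 | 102 |
| YV6 | 903 | 451 | 267 | 204 |

Columns: product plus the 4 distinct color values (orange, navy, green, maroon).
For example, row JJ5 column orange takes stock=427 from the long row (JJ5, orange).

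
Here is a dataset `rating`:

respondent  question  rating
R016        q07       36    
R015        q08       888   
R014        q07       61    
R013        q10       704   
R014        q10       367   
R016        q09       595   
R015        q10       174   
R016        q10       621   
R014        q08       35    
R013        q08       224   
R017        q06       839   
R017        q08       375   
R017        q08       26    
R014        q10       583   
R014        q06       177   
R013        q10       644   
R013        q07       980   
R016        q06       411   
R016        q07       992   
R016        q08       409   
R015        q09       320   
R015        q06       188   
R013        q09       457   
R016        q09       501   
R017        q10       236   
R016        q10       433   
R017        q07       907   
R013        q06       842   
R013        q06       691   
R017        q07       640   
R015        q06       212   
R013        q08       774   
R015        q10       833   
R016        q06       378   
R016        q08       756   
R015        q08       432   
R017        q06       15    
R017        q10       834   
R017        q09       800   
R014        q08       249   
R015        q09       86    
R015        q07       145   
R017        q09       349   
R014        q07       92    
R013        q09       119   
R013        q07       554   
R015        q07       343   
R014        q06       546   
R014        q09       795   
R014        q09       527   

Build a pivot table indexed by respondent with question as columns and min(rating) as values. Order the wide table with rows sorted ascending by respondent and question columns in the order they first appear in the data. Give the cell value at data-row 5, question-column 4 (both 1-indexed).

349

With rows sorted ascending by respondent, row 5 is respondent=R017. question columns in first-appearance order: q07, q08, q10, q09, q06; column 4 is q09.
Long rows with respondent=R017, question=q09: min(800, 349) = 349.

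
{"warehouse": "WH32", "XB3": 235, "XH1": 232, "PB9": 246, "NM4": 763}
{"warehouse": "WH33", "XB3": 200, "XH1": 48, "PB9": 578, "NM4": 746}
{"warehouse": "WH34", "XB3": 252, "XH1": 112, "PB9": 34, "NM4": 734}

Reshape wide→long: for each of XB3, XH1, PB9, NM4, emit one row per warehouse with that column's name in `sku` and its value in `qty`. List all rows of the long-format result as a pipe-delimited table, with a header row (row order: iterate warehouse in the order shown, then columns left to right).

| warehouse | sku | qty |
| WH32 | XB3 | 235 |
| WH32 | XH1 | 232 |
| WH32 | PB9 | 246 |
| WH32 | NM4 | 763 |
| WH33 | XB3 | 200 |
| WH33 | XH1 | 48 |
| WH33 | PB9 | 578 |
| WH33 | NM4 | 746 |
| WH34 | XB3 | 252 |
| WH34 | XH1 | 112 |
| WH34 | PB9 | 34 |
| WH34 | NM4 | 734 |

Each (warehouse, column) pair becomes one row: 3 × 4 = 12 rows.
For example, (WH32, XB3) → qty=235.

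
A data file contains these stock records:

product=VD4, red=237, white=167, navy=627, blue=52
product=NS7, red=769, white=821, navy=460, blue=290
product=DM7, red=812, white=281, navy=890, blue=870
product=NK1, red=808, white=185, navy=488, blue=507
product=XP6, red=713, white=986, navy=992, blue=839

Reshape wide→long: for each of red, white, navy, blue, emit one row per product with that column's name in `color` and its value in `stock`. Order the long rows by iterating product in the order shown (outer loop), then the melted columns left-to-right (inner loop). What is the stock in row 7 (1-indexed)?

460

20 rows total (5 × 4). Row 7: index ⌊(7-1)/4⌋ = 1 into product → NS7; (7-1) mod 4 = 2 into the melted columns → navy.
So row 7 is (NS7, navy, 460); stock = 460.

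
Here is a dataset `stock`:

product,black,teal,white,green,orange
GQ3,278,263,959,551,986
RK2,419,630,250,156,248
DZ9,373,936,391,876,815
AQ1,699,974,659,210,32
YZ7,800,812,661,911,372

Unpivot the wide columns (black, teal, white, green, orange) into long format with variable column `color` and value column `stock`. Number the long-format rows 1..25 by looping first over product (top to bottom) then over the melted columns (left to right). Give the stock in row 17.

25 rows total (5 × 5). Row 17: index ⌊(17-1)/5⌋ = 3 into product → AQ1; (17-1) mod 5 = 1 into the melted columns → teal.
So row 17 is (AQ1, teal, 974); stock = 974.

974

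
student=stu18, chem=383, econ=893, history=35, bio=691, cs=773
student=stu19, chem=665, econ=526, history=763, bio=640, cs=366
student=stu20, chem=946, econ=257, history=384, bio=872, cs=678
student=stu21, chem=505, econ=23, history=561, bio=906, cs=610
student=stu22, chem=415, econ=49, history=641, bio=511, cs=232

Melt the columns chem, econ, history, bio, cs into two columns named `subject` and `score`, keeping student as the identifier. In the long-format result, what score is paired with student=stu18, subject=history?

Unpivoting turns each (student, wide-column) pair into one long row.
The wide cell at row stu18, column history holds 35, so the long row (stu18, history) has score=35.

35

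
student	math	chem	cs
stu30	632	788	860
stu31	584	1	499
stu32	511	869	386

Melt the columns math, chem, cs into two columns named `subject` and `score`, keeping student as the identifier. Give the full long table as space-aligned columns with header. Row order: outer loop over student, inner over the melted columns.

Each (student, column) pair becomes one row: 3 × 3 = 9 rows.
For example, (stu30, math) → score=632.

student  subject  score
stu30    math     632  
stu30    chem     788  
stu30    cs       860  
stu31    math     584  
stu31    chem     1    
stu31    cs       499  
stu32    math     511  
stu32    chem     869  
stu32    cs       386  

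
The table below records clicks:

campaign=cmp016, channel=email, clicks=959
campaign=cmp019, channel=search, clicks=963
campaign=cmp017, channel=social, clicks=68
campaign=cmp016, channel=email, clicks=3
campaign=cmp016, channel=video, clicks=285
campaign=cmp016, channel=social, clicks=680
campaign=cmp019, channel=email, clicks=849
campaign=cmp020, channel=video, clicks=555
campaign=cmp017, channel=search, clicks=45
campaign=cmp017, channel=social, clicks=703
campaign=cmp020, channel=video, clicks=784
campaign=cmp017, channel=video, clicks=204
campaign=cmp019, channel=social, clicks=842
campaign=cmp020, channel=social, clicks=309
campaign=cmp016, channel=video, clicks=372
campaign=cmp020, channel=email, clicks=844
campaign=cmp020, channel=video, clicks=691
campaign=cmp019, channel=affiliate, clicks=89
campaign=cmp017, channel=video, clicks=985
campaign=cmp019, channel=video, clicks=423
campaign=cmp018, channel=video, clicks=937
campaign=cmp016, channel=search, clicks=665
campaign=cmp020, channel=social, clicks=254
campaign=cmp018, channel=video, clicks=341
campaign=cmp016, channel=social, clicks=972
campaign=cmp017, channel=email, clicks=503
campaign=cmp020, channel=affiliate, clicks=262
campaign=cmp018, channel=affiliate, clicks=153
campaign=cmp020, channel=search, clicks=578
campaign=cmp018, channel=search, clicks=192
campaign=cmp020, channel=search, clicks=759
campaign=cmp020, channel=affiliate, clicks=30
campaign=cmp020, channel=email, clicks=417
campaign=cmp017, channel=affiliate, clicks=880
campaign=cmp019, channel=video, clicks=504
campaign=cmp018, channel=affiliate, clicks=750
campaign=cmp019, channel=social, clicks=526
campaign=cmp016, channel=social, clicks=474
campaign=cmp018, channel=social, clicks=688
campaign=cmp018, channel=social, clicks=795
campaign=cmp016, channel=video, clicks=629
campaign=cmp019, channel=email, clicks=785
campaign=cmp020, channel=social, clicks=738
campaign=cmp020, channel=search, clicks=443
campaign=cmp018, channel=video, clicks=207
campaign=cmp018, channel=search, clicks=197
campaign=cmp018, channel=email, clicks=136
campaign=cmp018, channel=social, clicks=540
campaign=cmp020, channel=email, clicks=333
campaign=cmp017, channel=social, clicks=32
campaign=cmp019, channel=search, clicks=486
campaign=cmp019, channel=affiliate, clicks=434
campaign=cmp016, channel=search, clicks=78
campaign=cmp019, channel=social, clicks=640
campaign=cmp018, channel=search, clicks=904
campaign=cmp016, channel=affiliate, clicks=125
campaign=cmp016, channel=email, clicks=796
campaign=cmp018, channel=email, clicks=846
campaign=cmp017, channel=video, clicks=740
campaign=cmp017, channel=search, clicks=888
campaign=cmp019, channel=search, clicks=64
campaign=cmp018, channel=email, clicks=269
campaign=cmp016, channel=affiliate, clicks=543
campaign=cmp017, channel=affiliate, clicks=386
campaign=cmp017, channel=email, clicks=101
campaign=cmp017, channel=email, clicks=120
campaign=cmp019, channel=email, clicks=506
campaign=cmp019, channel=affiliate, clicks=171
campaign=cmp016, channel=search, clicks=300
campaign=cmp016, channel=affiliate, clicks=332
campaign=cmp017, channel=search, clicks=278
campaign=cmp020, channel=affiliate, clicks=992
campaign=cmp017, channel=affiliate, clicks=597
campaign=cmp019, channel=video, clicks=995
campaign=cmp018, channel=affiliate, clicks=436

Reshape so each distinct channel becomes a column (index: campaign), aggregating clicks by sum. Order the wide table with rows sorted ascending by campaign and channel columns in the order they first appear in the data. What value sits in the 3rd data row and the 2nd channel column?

With rows sorted ascending by campaign, row 3 is campaign=cmp018. channel columns in first-appearance order: email, search, social, video, affiliate; column 2 is search.
Long rows with campaign=cmp018, channel=search: 192 + 197 + 904 = 1293.

1293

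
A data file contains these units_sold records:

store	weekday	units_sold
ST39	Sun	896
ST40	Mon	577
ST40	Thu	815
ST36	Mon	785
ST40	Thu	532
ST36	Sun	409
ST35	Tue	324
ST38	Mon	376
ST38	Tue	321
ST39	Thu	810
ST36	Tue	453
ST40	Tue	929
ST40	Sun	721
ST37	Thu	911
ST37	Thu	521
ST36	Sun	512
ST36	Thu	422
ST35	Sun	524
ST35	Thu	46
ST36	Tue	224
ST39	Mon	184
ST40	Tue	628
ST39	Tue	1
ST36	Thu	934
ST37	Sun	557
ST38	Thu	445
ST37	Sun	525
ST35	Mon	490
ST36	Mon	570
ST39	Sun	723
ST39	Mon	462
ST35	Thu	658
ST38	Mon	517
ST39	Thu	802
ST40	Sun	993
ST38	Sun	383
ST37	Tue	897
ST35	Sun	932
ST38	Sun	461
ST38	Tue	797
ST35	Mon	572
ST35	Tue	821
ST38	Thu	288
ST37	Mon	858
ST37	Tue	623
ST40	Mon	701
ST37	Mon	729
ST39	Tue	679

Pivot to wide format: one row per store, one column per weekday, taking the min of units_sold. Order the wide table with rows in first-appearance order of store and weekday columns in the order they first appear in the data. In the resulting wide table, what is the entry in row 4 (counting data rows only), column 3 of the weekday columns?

46

With rows in first-appearance order of store, row 4 is store=ST35. weekday columns in first-appearance order: Sun, Mon, Thu, Tue; column 3 is Thu.
Long rows with store=ST35, weekday=Thu: min(46, 658) = 46.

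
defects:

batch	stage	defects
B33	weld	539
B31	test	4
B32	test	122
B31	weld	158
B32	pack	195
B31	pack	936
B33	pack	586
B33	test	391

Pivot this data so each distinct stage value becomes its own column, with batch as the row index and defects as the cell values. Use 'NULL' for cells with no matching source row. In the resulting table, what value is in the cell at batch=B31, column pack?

The long row with batch=B31, stage=pack has defects=936.

936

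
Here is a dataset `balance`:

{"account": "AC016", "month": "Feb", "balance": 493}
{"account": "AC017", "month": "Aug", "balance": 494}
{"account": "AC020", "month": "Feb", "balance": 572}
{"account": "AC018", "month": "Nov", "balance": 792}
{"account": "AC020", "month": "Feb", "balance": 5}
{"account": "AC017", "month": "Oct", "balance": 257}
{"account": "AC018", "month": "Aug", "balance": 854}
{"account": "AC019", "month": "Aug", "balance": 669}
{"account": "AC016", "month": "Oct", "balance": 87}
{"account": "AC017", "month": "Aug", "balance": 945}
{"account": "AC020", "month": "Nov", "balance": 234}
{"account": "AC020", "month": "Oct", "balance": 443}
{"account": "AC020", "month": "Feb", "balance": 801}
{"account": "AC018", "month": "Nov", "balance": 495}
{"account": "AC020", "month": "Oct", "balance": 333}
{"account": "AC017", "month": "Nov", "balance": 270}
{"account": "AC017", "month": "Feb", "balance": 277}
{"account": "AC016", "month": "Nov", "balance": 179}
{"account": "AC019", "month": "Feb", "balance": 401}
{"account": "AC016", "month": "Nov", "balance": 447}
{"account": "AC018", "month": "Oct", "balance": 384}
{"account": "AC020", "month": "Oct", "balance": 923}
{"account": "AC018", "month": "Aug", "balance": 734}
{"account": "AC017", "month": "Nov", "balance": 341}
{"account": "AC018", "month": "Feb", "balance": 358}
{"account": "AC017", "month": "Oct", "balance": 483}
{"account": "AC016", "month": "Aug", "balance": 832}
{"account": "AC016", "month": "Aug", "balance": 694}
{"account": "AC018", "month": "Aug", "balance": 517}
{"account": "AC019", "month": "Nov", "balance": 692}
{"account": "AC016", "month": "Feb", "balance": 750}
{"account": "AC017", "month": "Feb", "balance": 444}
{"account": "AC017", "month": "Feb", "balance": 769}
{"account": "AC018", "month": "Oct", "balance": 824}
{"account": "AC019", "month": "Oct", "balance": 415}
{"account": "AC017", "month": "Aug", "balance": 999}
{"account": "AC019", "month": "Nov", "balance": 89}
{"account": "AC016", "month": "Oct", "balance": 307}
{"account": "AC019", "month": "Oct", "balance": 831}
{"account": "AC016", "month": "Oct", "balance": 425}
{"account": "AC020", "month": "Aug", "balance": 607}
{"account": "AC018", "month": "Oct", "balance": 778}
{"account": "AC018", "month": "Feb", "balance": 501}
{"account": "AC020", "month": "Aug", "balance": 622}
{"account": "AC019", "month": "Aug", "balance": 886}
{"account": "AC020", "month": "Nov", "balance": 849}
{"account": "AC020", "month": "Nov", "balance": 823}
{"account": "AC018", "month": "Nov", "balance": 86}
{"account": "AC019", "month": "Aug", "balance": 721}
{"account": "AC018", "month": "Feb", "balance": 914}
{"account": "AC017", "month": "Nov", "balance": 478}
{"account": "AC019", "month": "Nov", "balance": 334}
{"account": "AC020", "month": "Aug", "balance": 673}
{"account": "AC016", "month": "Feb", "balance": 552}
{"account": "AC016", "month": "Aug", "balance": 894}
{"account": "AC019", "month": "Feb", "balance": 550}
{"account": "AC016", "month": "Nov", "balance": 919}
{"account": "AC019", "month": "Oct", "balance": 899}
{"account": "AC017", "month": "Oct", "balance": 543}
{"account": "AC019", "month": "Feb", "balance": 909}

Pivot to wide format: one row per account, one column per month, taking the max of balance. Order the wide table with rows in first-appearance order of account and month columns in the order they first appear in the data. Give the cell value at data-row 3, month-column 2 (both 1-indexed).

673

With rows in first-appearance order of account, row 3 is account=AC020. month columns in first-appearance order: Feb, Aug, Nov, Oct; column 2 is Aug.
Long rows with account=AC020, month=Aug: max(607, 622, 673) = 673.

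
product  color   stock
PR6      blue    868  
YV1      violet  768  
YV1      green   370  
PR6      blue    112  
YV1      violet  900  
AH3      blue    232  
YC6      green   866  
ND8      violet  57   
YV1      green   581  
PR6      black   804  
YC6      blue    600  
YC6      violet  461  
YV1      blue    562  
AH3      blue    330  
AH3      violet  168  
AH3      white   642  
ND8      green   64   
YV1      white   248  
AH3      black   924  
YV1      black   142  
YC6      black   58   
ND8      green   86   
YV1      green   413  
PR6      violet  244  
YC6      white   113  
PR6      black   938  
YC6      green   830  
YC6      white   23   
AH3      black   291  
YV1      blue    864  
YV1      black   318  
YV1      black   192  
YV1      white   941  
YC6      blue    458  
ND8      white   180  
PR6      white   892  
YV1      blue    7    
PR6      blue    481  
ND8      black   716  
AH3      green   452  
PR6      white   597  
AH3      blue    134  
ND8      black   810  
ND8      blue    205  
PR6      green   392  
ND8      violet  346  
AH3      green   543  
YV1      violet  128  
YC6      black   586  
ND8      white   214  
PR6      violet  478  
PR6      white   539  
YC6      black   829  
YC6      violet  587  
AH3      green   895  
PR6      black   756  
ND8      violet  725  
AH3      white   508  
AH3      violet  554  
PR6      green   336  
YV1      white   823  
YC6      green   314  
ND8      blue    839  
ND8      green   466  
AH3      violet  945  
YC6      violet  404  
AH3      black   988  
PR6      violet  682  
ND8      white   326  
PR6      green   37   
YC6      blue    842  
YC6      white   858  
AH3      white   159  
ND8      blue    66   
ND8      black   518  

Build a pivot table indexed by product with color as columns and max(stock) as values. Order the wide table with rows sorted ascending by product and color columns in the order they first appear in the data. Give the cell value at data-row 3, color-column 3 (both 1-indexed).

With rows sorted ascending by product, row 3 is product=PR6. color columns in first-appearance order: blue, violet, green, black, white; column 3 is green.
Long rows with product=PR6, color=green: max(392, 336, 37) = 392.

392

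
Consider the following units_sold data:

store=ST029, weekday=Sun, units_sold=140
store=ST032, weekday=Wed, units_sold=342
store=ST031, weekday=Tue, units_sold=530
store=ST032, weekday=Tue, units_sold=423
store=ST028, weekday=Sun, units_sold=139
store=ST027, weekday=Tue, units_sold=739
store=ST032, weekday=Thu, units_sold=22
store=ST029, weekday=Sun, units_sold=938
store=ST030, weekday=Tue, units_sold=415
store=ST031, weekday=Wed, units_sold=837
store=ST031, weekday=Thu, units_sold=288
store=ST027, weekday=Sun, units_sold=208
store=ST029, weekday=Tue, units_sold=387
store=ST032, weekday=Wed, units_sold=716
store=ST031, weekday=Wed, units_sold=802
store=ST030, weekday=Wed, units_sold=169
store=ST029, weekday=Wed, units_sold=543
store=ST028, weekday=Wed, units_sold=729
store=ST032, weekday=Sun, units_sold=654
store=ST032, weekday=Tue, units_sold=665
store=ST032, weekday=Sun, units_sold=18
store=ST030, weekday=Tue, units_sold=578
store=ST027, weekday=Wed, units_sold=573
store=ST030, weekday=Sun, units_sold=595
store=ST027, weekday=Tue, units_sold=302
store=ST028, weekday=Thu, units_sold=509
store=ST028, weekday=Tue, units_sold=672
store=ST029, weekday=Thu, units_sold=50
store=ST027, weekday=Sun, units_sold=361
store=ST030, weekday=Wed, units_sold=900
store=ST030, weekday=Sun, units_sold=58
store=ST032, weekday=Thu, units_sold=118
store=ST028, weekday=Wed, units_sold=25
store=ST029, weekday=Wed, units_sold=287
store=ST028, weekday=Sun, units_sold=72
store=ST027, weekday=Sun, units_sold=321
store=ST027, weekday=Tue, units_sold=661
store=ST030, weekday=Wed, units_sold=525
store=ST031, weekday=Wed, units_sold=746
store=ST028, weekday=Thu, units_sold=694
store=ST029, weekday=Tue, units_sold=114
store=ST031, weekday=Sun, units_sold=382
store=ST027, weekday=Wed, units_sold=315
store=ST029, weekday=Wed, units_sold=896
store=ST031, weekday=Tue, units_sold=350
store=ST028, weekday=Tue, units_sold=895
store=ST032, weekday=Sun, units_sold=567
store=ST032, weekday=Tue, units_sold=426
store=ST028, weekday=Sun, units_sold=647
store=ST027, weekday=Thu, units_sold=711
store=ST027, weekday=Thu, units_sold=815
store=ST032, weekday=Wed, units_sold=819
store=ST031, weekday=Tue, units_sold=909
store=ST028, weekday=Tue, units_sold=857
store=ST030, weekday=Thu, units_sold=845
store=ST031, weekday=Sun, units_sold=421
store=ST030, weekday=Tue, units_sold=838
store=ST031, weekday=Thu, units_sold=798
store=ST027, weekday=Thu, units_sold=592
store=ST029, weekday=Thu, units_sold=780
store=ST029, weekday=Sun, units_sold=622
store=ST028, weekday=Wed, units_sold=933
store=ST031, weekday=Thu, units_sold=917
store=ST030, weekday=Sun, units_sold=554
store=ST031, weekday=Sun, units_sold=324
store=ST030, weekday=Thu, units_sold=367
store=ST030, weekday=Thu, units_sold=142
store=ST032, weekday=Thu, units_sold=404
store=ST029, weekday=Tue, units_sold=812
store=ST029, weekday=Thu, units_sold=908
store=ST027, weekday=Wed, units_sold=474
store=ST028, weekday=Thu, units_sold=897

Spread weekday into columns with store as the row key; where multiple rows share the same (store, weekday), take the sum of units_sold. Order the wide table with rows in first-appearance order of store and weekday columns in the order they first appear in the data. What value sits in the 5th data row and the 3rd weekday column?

With rows in first-appearance order of store, row 5 is store=ST027. weekday columns in first-appearance order: Sun, Wed, Tue, Thu; column 3 is Tue.
Long rows with store=ST027, weekday=Tue: 739 + 302 + 661 = 1702.

1702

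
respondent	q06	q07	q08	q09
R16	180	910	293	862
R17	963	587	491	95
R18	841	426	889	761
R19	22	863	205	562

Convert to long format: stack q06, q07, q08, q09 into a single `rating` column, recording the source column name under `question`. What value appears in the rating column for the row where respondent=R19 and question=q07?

863

Unpivoting turns each (respondent, wide-column) pair into one long row.
The wide cell at row R19, column q07 holds 863, so the long row (R19, q07) has rating=863.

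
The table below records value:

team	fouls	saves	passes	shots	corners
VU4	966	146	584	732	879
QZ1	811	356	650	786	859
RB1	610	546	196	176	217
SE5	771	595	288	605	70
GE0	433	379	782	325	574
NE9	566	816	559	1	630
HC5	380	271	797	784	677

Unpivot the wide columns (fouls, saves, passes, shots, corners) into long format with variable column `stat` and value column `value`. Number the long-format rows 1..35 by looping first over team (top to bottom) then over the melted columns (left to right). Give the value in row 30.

630

35 rows total (7 × 5). Row 30: index ⌊(30-1)/5⌋ = 5 into team → NE9; (30-1) mod 5 = 4 into the melted columns → corners.
So row 30 is (NE9, corners, 630); value = 630.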